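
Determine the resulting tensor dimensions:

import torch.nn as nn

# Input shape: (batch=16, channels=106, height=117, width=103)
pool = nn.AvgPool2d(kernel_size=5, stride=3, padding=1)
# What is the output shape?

Input shape: (16, 106, 117, 103)
Output shape: (16, 106, 39, 34)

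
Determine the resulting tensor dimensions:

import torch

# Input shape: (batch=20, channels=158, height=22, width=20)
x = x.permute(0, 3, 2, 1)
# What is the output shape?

Input shape: (20, 158, 22, 20)
Output shape: (20, 20, 22, 158)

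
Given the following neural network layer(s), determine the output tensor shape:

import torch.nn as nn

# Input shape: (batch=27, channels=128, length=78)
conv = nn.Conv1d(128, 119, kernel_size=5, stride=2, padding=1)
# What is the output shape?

Input shape: (27, 128, 78)
Output shape: (27, 119, 38)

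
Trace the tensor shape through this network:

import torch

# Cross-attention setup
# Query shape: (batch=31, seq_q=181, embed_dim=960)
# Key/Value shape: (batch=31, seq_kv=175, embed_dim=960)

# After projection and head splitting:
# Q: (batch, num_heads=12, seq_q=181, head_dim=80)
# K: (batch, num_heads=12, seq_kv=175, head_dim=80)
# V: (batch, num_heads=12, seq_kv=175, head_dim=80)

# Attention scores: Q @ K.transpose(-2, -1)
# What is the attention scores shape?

Input shape: (31, 181, 960)
Output shape: (31, 12, 181, 175)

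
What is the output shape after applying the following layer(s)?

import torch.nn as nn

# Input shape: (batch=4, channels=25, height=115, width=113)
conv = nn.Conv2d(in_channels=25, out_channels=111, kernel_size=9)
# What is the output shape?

Input shape: (4, 25, 115, 113)
Output shape: (4, 111, 107, 105)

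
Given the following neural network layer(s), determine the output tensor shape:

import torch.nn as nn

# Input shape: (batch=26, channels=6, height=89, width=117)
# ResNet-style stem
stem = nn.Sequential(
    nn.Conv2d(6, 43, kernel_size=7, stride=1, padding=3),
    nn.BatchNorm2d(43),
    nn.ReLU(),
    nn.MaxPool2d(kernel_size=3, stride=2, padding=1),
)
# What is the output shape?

Input shape: (26, 6, 89, 117)
  -> after Conv2d 7x7 stride=1: (26, 43, 89, 117)
Output shape: (26, 43, 45, 59)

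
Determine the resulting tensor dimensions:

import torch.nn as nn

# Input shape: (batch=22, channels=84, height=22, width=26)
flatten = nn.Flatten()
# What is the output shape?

Input shape: (22, 84, 22, 26)
Output shape: (22, 48048)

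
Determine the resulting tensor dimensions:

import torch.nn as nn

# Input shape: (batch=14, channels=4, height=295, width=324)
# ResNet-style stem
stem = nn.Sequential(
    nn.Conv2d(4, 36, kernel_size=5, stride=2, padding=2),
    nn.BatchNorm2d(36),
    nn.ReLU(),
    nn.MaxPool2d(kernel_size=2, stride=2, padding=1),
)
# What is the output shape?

Input shape: (14, 4, 295, 324)
  -> after Conv2d 5x5 stride=2: (14, 36, 148, 162)
Output shape: (14, 36, 75, 82)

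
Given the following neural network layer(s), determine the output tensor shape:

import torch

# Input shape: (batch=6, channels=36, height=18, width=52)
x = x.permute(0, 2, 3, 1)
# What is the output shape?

Input shape: (6, 36, 18, 52)
Output shape: (6, 18, 52, 36)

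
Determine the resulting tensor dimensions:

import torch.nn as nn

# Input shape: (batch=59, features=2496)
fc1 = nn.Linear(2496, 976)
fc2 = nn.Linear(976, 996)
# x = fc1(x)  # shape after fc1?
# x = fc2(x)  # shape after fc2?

Input shape: (59, 2496)
  -> after fc1: (59, 976)
Output shape: (59, 996)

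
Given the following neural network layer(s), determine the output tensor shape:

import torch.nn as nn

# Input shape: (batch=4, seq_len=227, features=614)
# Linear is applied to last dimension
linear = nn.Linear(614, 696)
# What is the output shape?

Input shape: (4, 227, 614)
Output shape: (4, 227, 696)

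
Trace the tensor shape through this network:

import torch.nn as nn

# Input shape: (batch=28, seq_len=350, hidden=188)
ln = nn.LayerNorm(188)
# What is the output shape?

Input shape: (28, 350, 188)
Output shape: (28, 350, 188)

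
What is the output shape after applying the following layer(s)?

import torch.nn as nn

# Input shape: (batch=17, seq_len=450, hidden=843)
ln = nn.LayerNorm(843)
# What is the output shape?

Input shape: (17, 450, 843)
Output shape: (17, 450, 843)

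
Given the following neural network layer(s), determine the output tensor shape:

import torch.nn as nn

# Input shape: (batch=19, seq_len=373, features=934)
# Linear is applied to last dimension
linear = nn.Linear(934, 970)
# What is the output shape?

Input shape: (19, 373, 934)
Output shape: (19, 373, 970)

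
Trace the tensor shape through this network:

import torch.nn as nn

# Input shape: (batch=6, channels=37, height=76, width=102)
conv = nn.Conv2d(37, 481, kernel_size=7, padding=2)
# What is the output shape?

Input shape: (6, 37, 76, 102)
Output shape: (6, 481, 74, 100)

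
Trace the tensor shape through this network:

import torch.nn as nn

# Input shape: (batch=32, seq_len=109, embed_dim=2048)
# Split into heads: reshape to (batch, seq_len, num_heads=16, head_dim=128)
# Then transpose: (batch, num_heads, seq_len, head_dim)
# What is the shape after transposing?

Input shape: (32, 109, 2048)
  -> after reshape: (32, 109, 16, 128)
Output shape: (32, 16, 109, 128)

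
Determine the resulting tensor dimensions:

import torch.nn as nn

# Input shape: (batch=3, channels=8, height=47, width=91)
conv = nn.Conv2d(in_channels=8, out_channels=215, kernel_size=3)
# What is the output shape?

Input shape: (3, 8, 47, 91)
Output shape: (3, 215, 45, 89)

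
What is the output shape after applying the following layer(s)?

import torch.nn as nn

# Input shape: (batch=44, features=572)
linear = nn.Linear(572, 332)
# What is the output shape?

Input shape: (44, 572)
Output shape: (44, 332)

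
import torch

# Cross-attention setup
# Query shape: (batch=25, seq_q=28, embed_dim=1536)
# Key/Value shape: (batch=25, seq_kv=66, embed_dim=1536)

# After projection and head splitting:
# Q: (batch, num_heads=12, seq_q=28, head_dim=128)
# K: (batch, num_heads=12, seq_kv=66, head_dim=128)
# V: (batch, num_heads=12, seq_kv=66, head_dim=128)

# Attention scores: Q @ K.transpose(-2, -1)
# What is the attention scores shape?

Input shape: (25, 28, 1536)
Output shape: (25, 12, 28, 66)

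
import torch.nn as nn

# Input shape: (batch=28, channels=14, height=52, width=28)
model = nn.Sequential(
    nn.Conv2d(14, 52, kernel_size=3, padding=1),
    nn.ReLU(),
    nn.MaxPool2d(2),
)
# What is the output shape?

Input shape: (28, 14, 52, 28)
  -> after Conv2d: (28, 52, 52, 28)
  -> after ReLU: (28, 52, 52, 28)
Output shape: (28, 52, 26, 14)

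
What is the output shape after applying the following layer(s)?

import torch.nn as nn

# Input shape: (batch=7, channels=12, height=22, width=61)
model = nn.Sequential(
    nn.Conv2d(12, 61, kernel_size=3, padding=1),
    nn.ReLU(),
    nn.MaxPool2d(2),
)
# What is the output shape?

Input shape: (7, 12, 22, 61)
  -> after Conv2d: (7, 61, 22, 61)
  -> after ReLU: (7, 61, 22, 61)
Output shape: (7, 61, 11, 30)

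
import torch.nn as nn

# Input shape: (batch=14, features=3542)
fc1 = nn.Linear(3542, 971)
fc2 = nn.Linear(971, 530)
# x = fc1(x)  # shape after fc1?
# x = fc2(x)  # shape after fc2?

Input shape: (14, 3542)
  -> after fc1: (14, 971)
Output shape: (14, 530)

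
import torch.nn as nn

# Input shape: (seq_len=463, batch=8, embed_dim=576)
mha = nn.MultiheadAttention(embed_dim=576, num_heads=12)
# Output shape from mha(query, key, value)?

Input shape: (463, 8, 576)
Output shape: (463, 8, 576)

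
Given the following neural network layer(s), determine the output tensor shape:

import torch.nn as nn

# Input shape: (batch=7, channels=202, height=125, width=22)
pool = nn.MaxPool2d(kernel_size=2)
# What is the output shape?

Input shape: (7, 202, 125, 22)
Output shape: (7, 202, 62, 11)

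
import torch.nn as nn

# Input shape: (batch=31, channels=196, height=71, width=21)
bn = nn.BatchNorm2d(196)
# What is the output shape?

Input shape: (31, 196, 71, 21)
Output shape: (31, 196, 71, 21)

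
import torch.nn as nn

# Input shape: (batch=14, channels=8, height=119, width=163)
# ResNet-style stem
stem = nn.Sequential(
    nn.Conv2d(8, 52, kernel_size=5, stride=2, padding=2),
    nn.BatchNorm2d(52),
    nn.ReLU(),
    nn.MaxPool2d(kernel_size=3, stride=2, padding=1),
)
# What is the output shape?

Input shape: (14, 8, 119, 163)
  -> after Conv2d 5x5 stride=2: (14, 52, 60, 82)
Output shape: (14, 52, 30, 41)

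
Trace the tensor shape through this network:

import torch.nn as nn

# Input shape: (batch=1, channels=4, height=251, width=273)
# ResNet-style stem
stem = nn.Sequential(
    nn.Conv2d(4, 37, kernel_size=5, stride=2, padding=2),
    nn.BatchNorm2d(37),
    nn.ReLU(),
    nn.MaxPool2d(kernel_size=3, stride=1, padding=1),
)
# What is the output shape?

Input shape: (1, 4, 251, 273)
  -> after Conv2d 5x5 stride=2: (1, 37, 126, 137)
Output shape: (1, 37, 126, 137)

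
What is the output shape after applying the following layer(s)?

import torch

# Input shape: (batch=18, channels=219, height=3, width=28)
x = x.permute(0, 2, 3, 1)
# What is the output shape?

Input shape: (18, 219, 3, 28)
Output shape: (18, 3, 28, 219)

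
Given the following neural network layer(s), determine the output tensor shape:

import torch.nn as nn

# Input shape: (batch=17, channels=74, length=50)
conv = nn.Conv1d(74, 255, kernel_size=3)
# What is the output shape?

Input shape: (17, 74, 50)
Output shape: (17, 255, 48)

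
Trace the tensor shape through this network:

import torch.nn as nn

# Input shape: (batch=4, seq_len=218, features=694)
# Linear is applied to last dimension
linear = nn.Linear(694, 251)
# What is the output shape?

Input shape: (4, 218, 694)
Output shape: (4, 218, 251)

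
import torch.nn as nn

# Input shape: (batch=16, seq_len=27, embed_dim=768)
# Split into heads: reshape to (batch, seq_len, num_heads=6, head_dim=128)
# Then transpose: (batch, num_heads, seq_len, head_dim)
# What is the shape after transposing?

Input shape: (16, 27, 768)
  -> after reshape: (16, 27, 6, 128)
Output shape: (16, 6, 27, 128)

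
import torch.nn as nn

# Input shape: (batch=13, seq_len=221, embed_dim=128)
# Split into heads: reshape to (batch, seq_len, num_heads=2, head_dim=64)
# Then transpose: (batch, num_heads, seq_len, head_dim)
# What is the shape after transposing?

Input shape: (13, 221, 128)
  -> after reshape: (13, 221, 2, 64)
Output shape: (13, 2, 221, 64)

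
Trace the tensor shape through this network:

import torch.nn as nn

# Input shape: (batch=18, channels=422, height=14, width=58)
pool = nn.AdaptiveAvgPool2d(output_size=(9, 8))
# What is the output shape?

Input shape: (18, 422, 14, 58)
Output shape: (18, 422, 9, 8)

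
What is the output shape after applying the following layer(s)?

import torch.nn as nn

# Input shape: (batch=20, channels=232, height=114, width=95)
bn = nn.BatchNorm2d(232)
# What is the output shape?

Input shape: (20, 232, 114, 95)
Output shape: (20, 232, 114, 95)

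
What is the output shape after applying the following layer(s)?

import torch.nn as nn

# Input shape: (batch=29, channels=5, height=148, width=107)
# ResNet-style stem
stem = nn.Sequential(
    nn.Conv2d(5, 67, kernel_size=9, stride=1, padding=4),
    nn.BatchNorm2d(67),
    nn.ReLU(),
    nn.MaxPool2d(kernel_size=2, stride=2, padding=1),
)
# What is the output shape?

Input shape: (29, 5, 148, 107)
  -> after Conv2d 9x9 stride=1: (29, 67, 148, 107)
Output shape: (29, 67, 75, 54)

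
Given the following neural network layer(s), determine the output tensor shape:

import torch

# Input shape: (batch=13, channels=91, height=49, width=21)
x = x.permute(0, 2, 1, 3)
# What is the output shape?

Input shape: (13, 91, 49, 21)
Output shape: (13, 49, 91, 21)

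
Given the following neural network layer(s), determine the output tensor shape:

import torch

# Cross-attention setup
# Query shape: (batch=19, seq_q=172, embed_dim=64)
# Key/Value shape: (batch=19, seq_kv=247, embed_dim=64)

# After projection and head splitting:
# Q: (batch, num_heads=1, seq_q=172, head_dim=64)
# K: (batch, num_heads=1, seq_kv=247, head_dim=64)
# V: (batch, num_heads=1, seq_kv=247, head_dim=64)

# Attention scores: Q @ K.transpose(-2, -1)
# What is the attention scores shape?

Input shape: (19, 172, 64)
Output shape: (19, 1, 172, 247)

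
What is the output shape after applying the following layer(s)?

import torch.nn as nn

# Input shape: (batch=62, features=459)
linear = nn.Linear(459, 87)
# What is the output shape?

Input shape: (62, 459)
Output shape: (62, 87)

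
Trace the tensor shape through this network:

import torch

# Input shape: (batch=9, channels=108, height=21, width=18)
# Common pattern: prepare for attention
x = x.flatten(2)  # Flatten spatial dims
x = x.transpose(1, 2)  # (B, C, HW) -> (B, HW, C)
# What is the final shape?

Input shape: (9, 108, 21, 18)
  -> after flatten(2): (9, 108, 378)
Output shape: (9, 378, 108)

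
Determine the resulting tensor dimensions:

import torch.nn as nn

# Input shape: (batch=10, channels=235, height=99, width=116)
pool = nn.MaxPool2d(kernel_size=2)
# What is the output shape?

Input shape: (10, 235, 99, 116)
Output shape: (10, 235, 49, 58)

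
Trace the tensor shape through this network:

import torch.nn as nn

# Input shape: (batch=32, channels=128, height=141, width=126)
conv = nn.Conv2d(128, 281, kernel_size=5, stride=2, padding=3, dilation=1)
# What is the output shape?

Input shape: (32, 128, 141, 126)
Output shape: (32, 281, 72, 64)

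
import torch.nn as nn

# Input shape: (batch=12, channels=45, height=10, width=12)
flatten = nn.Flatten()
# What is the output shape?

Input shape: (12, 45, 10, 12)
Output shape: (12, 5400)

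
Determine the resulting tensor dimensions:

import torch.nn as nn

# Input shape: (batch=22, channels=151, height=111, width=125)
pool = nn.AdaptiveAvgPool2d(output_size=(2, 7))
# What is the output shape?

Input shape: (22, 151, 111, 125)
Output shape: (22, 151, 2, 7)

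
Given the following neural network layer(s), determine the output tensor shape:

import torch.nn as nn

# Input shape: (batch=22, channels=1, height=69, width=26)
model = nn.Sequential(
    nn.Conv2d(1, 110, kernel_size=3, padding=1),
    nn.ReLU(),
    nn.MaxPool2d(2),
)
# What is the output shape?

Input shape: (22, 1, 69, 26)
  -> after Conv2d: (22, 110, 69, 26)
  -> after ReLU: (22, 110, 69, 26)
Output shape: (22, 110, 34, 13)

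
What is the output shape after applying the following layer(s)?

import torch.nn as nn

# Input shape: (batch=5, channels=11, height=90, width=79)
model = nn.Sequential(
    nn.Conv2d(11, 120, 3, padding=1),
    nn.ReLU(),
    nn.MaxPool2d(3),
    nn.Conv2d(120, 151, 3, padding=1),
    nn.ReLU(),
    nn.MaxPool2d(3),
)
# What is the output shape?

Input shape: (5, 11, 90, 79)
  -> after first Conv2d: (5, 120, 90, 79)
  -> after first MaxPool2d: (5, 120, 30, 26)
  -> after second Conv2d: (5, 151, 30, 26)
Output shape: (5, 151, 10, 8)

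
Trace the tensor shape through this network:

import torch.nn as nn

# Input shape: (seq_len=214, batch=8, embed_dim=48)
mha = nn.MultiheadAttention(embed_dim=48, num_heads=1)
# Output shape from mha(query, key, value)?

Input shape: (214, 8, 48)
Output shape: (214, 8, 48)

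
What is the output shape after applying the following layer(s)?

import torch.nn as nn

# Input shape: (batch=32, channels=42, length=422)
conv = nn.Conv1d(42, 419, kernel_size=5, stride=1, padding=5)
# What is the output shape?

Input shape: (32, 42, 422)
Output shape: (32, 419, 428)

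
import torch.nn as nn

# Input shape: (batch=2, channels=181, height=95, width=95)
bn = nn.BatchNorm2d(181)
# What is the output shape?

Input shape: (2, 181, 95, 95)
Output shape: (2, 181, 95, 95)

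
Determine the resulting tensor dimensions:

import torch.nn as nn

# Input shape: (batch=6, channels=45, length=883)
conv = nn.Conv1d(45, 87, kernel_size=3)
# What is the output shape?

Input shape: (6, 45, 883)
Output shape: (6, 87, 881)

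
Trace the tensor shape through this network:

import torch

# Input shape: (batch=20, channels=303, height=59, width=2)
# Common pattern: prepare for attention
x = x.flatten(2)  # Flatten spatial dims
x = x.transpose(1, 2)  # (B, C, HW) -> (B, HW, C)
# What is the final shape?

Input shape: (20, 303, 59, 2)
  -> after flatten(2): (20, 303, 118)
Output shape: (20, 118, 303)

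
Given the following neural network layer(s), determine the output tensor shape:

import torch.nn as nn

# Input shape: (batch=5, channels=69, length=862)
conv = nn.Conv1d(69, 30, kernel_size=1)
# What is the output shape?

Input shape: (5, 69, 862)
Output shape: (5, 30, 862)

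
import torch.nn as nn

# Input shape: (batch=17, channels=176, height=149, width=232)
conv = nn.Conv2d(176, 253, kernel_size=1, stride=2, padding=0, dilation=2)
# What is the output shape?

Input shape: (17, 176, 149, 232)
Output shape: (17, 253, 75, 116)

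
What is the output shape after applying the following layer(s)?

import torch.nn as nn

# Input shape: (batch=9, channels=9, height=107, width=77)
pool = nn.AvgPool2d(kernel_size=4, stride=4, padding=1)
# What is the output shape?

Input shape: (9, 9, 107, 77)
Output shape: (9, 9, 27, 19)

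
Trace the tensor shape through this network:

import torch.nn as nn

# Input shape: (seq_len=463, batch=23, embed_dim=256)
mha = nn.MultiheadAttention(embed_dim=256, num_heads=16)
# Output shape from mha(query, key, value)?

Input shape: (463, 23, 256)
Output shape: (463, 23, 256)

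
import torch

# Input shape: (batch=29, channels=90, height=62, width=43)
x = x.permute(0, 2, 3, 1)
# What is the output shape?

Input shape: (29, 90, 62, 43)
Output shape: (29, 62, 43, 90)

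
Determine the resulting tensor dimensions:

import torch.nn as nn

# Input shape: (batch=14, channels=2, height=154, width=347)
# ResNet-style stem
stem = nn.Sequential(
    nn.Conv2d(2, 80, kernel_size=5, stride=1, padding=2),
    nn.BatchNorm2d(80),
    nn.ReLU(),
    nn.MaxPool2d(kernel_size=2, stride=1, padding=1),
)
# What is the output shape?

Input shape: (14, 2, 154, 347)
  -> after Conv2d 5x5 stride=1: (14, 80, 154, 347)
Output shape: (14, 80, 155, 348)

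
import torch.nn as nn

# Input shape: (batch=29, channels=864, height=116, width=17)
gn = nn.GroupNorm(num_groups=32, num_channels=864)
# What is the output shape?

Input shape: (29, 864, 116, 17)
Output shape: (29, 864, 116, 17)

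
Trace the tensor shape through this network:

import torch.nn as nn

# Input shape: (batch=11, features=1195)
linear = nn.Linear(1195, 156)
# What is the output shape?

Input shape: (11, 1195)
Output shape: (11, 156)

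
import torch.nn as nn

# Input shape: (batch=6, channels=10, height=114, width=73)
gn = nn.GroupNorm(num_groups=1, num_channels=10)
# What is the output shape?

Input shape: (6, 10, 114, 73)
Output shape: (6, 10, 114, 73)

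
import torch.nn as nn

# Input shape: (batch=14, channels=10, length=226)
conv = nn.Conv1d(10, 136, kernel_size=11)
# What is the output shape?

Input shape: (14, 10, 226)
Output shape: (14, 136, 216)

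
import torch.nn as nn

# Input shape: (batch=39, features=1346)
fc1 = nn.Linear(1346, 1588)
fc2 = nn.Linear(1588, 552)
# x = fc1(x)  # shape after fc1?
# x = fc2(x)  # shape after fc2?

Input shape: (39, 1346)
  -> after fc1: (39, 1588)
Output shape: (39, 552)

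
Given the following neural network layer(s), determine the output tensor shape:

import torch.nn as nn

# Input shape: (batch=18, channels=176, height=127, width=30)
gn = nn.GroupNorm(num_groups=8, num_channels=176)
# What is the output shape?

Input shape: (18, 176, 127, 30)
Output shape: (18, 176, 127, 30)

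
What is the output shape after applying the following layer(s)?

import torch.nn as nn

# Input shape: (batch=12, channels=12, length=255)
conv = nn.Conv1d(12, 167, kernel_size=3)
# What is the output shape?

Input shape: (12, 12, 255)
Output shape: (12, 167, 253)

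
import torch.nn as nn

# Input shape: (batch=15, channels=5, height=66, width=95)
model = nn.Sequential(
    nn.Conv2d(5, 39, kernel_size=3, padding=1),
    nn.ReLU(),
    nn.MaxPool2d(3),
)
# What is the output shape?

Input shape: (15, 5, 66, 95)
  -> after Conv2d: (15, 39, 66, 95)
  -> after ReLU: (15, 39, 66, 95)
Output shape: (15, 39, 22, 31)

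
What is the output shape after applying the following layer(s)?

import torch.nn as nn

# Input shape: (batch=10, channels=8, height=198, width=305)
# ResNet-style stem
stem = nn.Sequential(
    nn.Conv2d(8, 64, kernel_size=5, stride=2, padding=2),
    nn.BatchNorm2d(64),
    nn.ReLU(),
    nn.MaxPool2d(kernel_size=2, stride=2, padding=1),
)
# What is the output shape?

Input shape: (10, 8, 198, 305)
  -> after Conv2d 5x5 stride=2: (10, 64, 99, 153)
Output shape: (10, 64, 50, 77)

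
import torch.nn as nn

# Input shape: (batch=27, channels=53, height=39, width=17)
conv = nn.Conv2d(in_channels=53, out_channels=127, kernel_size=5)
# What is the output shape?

Input shape: (27, 53, 39, 17)
Output shape: (27, 127, 35, 13)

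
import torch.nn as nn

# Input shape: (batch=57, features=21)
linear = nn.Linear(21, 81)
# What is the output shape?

Input shape: (57, 21)
Output shape: (57, 81)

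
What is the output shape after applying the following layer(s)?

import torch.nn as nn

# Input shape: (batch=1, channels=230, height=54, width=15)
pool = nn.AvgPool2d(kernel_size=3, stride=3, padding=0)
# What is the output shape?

Input shape: (1, 230, 54, 15)
Output shape: (1, 230, 18, 5)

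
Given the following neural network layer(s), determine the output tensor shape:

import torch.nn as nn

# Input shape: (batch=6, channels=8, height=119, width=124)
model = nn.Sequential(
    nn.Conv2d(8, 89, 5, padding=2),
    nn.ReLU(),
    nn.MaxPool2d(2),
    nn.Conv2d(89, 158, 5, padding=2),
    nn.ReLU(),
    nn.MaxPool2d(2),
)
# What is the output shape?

Input shape: (6, 8, 119, 124)
  -> after first Conv2d: (6, 89, 119, 124)
  -> after first MaxPool2d: (6, 89, 59, 62)
  -> after second Conv2d: (6, 158, 59, 62)
Output shape: (6, 158, 29, 31)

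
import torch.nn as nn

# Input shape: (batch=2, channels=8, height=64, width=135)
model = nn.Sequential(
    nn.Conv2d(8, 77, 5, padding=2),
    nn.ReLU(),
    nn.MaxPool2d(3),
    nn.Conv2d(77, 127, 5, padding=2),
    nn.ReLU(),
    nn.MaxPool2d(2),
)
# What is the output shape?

Input shape: (2, 8, 64, 135)
  -> after first Conv2d: (2, 77, 64, 135)
  -> after first MaxPool2d: (2, 77, 21, 45)
  -> after second Conv2d: (2, 127, 21, 45)
Output shape: (2, 127, 10, 22)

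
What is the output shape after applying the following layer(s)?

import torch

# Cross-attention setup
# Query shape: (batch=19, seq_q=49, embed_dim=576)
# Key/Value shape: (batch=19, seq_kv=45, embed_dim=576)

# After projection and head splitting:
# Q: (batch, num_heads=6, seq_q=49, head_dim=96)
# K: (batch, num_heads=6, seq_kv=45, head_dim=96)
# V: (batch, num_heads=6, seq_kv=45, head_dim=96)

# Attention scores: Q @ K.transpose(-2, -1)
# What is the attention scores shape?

Input shape: (19, 49, 576)
Output shape: (19, 6, 49, 45)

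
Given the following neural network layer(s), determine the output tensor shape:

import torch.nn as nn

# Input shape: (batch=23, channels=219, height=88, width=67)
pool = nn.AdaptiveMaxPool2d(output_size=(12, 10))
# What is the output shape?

Input shape: (23, 219, 88, 67)
Output shape: (23, 219, 12, 10)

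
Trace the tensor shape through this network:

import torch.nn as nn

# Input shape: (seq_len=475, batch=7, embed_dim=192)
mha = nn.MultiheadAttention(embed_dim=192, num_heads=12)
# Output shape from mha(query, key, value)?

Input shape: (475, 7, 192)
Output shape: (475, 7, 192)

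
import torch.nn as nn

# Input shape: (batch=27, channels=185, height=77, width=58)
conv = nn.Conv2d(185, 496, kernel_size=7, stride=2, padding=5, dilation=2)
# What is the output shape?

Input shape: (27, 185, 77, 58)
Output shape: (27, 496, 38, 28)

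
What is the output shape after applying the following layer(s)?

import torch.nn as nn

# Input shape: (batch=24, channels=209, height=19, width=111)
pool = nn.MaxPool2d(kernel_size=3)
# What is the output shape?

Input shape: (24, 209, 19, 111)
Output shape: (24, 209, 6, 37)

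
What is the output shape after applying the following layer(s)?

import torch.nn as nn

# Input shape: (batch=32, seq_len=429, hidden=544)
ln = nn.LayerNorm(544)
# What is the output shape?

Input shape: (32, 429, 544)
Output shape: (32, 429, 544)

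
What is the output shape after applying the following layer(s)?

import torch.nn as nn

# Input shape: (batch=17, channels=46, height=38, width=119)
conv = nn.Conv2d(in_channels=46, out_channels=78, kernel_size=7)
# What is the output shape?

Input shape: (17, 46, 38, 119)
Output shape: (17, 78, 32, 113)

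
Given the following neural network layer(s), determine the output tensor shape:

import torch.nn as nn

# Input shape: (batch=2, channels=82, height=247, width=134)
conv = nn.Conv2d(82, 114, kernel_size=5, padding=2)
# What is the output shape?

Input shape: (2, 82, 247, 134)
Output shape: (2, 114, 247, 134)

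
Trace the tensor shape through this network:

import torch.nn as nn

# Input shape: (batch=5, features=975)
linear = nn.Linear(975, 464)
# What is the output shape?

Input shape: (5, 975)
Output shape: (5, 464)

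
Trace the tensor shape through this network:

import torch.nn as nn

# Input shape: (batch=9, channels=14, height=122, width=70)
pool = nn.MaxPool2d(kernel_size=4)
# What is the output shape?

Input shape: (9, 14, 122, 70)
Output shape: (9, 14, 30, 17)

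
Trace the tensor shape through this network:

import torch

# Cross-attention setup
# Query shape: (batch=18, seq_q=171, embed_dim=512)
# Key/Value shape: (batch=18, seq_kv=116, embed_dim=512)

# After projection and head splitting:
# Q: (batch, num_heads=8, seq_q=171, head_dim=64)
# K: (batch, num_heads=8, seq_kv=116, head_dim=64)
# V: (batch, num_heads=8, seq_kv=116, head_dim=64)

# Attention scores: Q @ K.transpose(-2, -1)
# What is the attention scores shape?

Input shape: (18, 171, 512)
Output shape: (18, 8, 171, 116)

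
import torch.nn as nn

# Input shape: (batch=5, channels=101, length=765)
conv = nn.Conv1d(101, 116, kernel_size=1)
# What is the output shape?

Input shape: (5, 101, 765)
Output shape: (5, 116, 765)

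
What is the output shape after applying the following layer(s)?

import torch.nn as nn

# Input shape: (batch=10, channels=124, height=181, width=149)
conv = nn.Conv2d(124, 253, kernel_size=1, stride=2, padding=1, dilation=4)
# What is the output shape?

Input shape: (10, 124, 181, 149)
Output shape: (10, 253, 92, 76)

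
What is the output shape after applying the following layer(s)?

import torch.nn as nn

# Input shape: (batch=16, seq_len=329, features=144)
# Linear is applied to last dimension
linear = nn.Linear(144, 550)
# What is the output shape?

Input shape: (16, 329, 144)
Output shape: (16, 329, 550)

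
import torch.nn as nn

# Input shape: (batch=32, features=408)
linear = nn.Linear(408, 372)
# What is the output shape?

Input shape: (32, 408)
Output shape: (32, 372)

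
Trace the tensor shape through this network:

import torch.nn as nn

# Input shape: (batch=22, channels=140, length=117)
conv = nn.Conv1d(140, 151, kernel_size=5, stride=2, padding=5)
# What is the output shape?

Input shape: (22, 140, 117)
Output shape: (22, 151, 62)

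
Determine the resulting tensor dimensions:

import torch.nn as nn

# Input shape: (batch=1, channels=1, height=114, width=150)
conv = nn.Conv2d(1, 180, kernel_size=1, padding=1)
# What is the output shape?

Input shape: (1, 1, 114, 150)
Output shape: (1, 180, 116, 152)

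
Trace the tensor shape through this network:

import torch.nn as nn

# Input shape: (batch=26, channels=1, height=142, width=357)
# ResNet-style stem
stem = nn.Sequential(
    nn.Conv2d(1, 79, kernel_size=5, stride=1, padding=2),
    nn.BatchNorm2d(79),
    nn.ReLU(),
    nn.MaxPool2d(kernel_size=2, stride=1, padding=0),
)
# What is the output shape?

Input shape: (26, 1, 142, 357)
  -> after Conv2d 5x5 stride=1: (26, 79, 142, 357)
Output shape: (26, 79, 141, 356)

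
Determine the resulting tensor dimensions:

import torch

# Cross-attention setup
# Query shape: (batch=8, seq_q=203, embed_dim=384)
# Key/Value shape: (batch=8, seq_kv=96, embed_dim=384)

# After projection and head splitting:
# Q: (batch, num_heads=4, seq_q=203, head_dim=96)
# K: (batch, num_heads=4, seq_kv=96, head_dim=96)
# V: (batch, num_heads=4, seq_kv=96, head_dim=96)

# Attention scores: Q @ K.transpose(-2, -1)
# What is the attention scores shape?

Input shape: (8, 203, 384)
Output shape: (8, 4, 203, 96)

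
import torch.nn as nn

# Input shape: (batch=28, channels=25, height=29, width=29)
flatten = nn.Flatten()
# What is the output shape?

Input shape: (28, 25, 29, 29)
Output shape: (28, 21025)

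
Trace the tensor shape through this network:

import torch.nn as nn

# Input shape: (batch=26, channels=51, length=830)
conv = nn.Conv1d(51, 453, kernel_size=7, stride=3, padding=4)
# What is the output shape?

Input shape: (26, 51, 830)
Output shape: (26, 453, 278)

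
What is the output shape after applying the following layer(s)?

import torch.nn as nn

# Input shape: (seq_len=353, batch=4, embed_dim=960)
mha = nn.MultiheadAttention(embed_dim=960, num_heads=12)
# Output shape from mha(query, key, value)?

Input shape: (353, 4, 960)
Output shape: (353, 4, 960)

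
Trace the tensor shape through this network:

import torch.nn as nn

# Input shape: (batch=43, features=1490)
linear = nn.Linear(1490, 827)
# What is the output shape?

Input shape: (43, 1490)
Output shape: (43, 827)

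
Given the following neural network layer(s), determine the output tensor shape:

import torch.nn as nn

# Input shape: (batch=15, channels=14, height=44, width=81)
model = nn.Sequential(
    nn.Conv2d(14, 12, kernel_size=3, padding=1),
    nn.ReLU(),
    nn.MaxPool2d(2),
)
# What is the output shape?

Input shape: (15, 14, 44, 81)
  -> after Conv2d: (15, 12, 44, 81)
  -> after ReLU: (15, 12, 44, 81)
Output shape: (15, 12, 22, 40)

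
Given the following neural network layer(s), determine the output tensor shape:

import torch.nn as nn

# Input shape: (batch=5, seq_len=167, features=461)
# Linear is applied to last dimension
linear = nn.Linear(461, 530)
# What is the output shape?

Input shape: (5, 167, 461)
Output shape: (5, 167, 530)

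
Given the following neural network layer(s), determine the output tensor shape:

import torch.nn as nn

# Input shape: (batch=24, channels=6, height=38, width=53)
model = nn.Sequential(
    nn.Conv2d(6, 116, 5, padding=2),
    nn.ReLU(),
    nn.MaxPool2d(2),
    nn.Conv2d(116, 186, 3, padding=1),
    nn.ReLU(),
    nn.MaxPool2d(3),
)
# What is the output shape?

Input shape: (24, 6, 38, 53)
  -> after first Conv2d: (24, 116, 38, 53)
  -> after first MaxPool2d: (24, 116, 19, 26)
  -> after second Conv2d: (24, 186, 19, 26)
Output shape: (24, 186, 6, 8)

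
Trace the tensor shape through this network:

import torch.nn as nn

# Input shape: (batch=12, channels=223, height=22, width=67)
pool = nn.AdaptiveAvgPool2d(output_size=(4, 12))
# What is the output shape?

Input shape: (12, 223, 22, 67)
Output shape: (12, 223, 4, 12)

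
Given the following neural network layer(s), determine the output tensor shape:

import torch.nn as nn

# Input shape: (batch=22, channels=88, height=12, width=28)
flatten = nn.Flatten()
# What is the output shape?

Input shape: (22, 88, 12, 28)
Output shape: (22, 29568)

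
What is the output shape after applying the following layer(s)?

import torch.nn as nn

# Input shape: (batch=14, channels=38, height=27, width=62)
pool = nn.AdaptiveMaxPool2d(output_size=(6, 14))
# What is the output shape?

Input shape: (14, 38, 27, 62)
Output shape: (14, 38, 6, 14)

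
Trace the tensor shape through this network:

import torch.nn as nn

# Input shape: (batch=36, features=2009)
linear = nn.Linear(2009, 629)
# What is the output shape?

Input shape: (36, 2009)
Output shape: (36, 629)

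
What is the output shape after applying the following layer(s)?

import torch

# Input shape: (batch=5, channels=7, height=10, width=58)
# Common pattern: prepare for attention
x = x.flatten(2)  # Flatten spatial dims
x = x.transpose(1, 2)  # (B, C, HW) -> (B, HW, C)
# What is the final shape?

Input shape: (5, 7, 10, 58)
  -> after flatten(2): (5, 7, 580)
Output shape: (5, 580, 7)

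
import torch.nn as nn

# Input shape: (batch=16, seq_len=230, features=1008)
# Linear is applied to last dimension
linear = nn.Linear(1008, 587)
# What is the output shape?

Input shape: (16, 230, 1008)
Output shape: (16, 230, 587)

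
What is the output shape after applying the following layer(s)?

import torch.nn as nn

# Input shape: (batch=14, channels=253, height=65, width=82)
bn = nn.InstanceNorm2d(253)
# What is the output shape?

Input shape: (14, 253, 65, 82)
Output shape: (14, 253, 65, 82)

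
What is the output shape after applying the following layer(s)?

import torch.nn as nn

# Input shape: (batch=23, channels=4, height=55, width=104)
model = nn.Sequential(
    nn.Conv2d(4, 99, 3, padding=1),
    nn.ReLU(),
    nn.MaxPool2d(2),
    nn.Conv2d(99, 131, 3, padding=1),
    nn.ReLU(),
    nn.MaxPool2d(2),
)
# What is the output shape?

Input shape: (23, 4, 55, 104)
  -> after first Conv2d: (23, 99, 55, 104)
  -> after first MaxPool2d: (23, 99, 27, 52)
  -> after second Conv2d: (23, 131, 27, 52)
Output shape: (23, 131, 13, 26)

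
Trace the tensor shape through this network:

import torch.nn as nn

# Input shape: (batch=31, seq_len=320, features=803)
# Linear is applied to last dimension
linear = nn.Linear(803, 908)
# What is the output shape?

Input shape: (31, 320, 803)
Output shape: (31, 320, 908)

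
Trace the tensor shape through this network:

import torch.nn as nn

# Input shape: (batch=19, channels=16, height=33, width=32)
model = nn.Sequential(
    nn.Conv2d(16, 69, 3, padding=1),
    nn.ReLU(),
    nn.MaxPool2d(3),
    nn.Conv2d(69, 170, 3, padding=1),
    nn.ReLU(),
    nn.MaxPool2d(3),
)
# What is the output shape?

Input shape: (19, 16, 33, 32)
  -> after first Conv2d: (19, 69, 33, 32)
  -> after first MaxPool2d: (19, 69, 11, 10)
  -> after second Conv2d: (19, 170, 11, 10)
Output shape: (19, 170, 3, 3)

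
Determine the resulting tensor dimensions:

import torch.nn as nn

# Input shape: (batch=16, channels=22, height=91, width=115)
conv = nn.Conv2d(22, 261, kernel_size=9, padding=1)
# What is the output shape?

Input shape: (16, 22, 91, 115)
Output shape: (16, 261, 85, 109)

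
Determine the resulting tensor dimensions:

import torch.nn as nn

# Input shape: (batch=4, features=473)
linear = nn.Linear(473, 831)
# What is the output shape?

Input shape: (4, 473)
Output shape: (4, 831)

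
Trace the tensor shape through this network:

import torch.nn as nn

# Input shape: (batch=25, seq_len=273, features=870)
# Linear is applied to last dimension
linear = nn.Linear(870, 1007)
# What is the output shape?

Input shape: (25, 273, 870)
Output shape: (25, 273, 1007)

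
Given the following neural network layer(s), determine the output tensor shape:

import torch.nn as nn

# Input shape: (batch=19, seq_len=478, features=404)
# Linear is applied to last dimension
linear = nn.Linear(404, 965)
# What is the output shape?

Input shape: (19, 478, 404)
Output shape: (19, 478, 965)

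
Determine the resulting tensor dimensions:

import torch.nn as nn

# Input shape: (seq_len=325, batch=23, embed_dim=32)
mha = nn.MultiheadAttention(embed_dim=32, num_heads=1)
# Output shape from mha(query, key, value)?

Input shape: (325, 23, 32)
Output shape: (325, 23, 32)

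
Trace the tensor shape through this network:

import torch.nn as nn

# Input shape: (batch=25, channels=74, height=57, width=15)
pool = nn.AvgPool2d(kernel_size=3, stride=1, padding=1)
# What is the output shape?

Input shape: (25, 74, 57, 15)
Output shape: (25, 74, 57, 15)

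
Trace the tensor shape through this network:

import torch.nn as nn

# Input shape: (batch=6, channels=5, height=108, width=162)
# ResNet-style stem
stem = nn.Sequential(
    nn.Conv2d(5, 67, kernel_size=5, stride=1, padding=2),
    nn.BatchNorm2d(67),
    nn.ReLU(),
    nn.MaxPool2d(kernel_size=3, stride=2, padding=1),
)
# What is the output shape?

Input shape: (6, 5, 108, 162)
  -> after Conv2d 5x5 stride=1: (6, 67, 108, 162)
Output shape: (6, 67, 54, 81)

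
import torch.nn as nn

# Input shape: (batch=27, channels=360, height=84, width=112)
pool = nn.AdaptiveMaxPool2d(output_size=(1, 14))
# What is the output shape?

Input shape: (27, 360, 84, 112)
Output shape: (27, 360, 1, 14)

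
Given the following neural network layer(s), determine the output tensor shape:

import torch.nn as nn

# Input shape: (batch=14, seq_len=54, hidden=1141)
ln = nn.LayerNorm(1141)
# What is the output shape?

Input shape: (14, 54, 1141)
Output shape: (14, 54, 1141)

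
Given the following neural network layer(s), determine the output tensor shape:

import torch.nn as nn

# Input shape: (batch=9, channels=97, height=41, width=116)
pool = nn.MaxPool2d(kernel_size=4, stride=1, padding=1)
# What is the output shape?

Input shape: (9, 97, 41, 116)
Output shape: (9, 97, 40, 115)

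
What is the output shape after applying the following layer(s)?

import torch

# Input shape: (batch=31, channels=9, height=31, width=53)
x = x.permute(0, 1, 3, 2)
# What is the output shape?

Input shape: (31, 9, 31, 53)
Output shape: (31, 9, 53, 31)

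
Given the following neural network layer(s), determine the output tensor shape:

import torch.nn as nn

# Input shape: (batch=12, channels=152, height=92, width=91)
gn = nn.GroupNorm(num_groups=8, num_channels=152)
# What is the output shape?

Input shape: (12, 152, 92, 91)
Output shape: (12, 152, 92, 91)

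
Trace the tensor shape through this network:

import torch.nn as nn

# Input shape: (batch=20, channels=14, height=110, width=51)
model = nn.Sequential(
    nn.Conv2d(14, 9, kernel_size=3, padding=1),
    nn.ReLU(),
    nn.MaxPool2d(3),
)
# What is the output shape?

Input shape: (20, 14, 110, 51)
  -> after Conv2d: (20, 9, 110, 51)
  -> after ReLU: (20, 9, 110, 51)
Output shape: (20, 9, 36, 17)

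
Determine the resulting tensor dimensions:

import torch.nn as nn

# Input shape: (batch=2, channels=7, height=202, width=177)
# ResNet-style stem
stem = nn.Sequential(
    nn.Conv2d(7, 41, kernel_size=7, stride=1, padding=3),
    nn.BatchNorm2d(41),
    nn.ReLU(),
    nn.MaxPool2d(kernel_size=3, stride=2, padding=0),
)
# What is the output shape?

Input shape: (2, 7, 202, 177)
  -> after Conv2d 7x7 stride=1: (2, 41, 202, 177)
Output shape: (2, 41, 100, 88)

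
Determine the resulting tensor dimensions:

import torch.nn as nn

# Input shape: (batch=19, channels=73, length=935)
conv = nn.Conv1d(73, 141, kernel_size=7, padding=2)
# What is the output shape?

Input shape: (19, 73, 935)
Output shape: (19, 141, 933)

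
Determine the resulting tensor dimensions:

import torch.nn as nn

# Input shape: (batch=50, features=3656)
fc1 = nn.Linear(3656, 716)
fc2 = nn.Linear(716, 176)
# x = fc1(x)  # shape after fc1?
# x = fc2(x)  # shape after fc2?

Input shape: (50, 3656)
  -> after fc1: (50, 716)
Output shape: (50, 176)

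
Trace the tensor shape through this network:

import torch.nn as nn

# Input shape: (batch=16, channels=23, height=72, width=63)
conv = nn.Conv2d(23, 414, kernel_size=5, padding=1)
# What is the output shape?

Input shape: (16, 23, 72, 63)
Output shape: (16, 414, 70, 61)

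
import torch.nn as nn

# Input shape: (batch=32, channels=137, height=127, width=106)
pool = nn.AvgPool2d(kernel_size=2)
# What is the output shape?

Input shape: (32, 137, 127, 106)
Output shape: (32, 137, 63, 53)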